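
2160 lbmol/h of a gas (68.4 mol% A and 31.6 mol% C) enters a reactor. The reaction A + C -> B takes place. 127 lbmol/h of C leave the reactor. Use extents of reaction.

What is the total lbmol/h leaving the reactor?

For C: n = n₀ − 1ξ → 127 = 682.6 − 1ξ, giving ξ = 555.6 lbmol/h.
Outlet amounts (n = n₀ + ν ξ):
  A: 1477 − 1(555.6) = 921.9
  C: 682.6 − 1(555.6) = 127
  B: 0 + 1(555.6) = 555.6
Total out = 921.9 + 127 + 555.6 = 1604 lbmol/h.

1600 lbmol/h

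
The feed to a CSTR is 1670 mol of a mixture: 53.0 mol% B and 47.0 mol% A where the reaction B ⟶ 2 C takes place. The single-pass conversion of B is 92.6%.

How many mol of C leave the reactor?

1640 mol

B reacted = 0.926 × 885.1 = 819.6 mol; ν_B = −1, so ξ = 819.6/1 = 819.6 mol.
Outlet amounts (n = n₀ + ν ξ):
  B: 885.1 − 1(819.6) = 65.5
  C: 0 + 2(819.6) = 1639
  A: 784.9 (inert)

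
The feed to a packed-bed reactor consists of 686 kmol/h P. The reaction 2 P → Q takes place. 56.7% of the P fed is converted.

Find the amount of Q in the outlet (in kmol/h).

194 kmol/h

P reacted = 0.567 × 686 = 389 kmol/h; ν_P = −2, so ξ = 389/2 = 194.5 kmol/h.
Outlet amounts (n = n₀ + ν ξ):
  P: 686 − 2(194.5) = 297
  Q: 0 + 1(194.5) = 194.5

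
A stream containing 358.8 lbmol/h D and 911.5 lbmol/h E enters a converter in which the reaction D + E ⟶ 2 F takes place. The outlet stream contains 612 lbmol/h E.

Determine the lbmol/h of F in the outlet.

For E: n = n₀ − 1ξ → 612 = 911.5 − 1ξ, giving ξ = 299.5 lbmol/h.
Outlet amounts (n = n₀ + ν ξ):
  D: 358.8 − 1(299.5) = 59.3
  E: 911.5 − 1(299.5) = 612
  F: 0 + 2(299.5) = 599

599 lbmol/h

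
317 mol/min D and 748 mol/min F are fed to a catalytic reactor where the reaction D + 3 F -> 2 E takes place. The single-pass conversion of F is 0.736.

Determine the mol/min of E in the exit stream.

367 mol/min

F reacted = 0.736 × 748 = 550.5 mol/min; ν_F = −3, so ξ = 550.5/3 = 183.5 mol/min.
Outlet amounts (n = n₀ + ν ξ):
  D: 317 − 1(183.5) = 133.5
  F: 748 − 3(183.5) = 197.5
  E: 0 + 2(183.5) = 367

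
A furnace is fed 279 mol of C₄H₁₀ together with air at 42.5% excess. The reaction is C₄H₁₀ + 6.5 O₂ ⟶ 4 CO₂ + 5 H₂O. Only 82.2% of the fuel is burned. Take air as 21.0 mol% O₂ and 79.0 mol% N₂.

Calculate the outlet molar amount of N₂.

9720 mol

Stoichiometric O₂ = 6.5 × 279 = 1814 mol; O₂ fed = 1814 × 1.425 = 2584 mol.
N₂ fed = 2584 × 79/21 = 9722 mol.
Fuel reacted = 0.822 × 279 → ξ = 229.3 mol.
Outlet (n = n₀ + ν ξ):
  C₄H₁₀: 279 − 1(229.3) = 49.66
  O₂: 2584 − 6.5(229.3) = 1094
  N₂: 9722 (inert)
  CO₂: 0 + 4(229.3) = 917.4
  H₂O: 0 + 5(229.3) = 1147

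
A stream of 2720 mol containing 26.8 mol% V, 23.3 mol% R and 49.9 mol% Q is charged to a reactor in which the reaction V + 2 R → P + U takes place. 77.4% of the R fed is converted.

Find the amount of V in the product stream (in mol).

484 mol

R reacted = 0.774 × 633.8 = 490.5 mol; ν_R = −2, so ξ = 490.5/2 = 245.3 mol.
Outlet amounts (n = n₀ + ν ξ):
  V: 729 − 1(245.3) = 483.7
  R: 633.8 − 2(245.3) = 143.2
  P: 0 + 1(245.3) = 245.3
  U: 0 + 1(245.3) = 245.3
  Q: 1357 (inert)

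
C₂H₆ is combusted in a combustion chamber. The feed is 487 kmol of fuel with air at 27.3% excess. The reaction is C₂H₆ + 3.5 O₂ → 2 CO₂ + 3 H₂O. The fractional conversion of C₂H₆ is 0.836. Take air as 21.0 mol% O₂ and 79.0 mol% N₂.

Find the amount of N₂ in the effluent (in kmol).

Stoichiometric O₂ = 3.5 × 487 = 1704 kmol; O₂ fed = 1704 × 1.273 = 2170 kmol.
N₂ fed = 2170 × 79/21 = 8163 kmol.
Fuel reacted = 0.836 × 487 → ξ = 407.1 kmol.
Outlet (n = n₀ + ν ξ):
  C₂H₆: 487 − 1(407.1) = 79.87
  O₂: 2170 − 3.5(407.1) = 744.9
  N₂: 8163 (inert)
  CO₂: 0 + 2(407.1) = 814.3
  H₂O: 0 + 3(407.1) = 1221

8160 kmol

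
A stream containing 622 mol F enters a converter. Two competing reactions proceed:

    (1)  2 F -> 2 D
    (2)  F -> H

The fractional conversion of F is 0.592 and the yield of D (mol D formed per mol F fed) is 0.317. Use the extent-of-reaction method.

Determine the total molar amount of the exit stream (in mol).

Yield of D: 2ξ₁ / 622 = 0.317 → ξ₁ = 98.59 mol.
Conversion of F: 2ξ₁ + 1ξ₂ = 0.592 × 622 = 368.2 → ξ₂ = 171 mol.
Outlet amounts (n = n₀ + Σ ν·ξ):
  F: 622 − 2(98.59) − 1(171) = 253.8
  D: 0 + 2(98.59) = 197.2
  H: 0 + 1(171) = 171
Total out = 253.8 + 197.2 + 171 = 622 mol.

622 mol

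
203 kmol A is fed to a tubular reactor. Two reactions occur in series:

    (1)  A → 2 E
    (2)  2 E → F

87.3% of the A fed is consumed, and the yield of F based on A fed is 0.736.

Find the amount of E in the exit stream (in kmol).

55.6 kmol

Conversion of A: A consumed = 1ξ₁ = 0.873 × 203 → ξ₁ = 177.2 kmol.
Yield of F: 1ξ₂ / 203 = 0.736 → ξ₂ = 149.4 kmol.
Outlet amounts (n = n₀ + Σ ν·ξ):
  A: 203 − 1(177.2) = 25.78
  E: 0 + 2(177.2) − 2(149.4) = 55.62
  F: 0 + 1(149.4) = 149.4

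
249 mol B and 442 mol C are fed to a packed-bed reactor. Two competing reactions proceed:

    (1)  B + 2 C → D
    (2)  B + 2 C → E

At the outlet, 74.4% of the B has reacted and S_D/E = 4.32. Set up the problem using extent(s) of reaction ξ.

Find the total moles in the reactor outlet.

Conversion of B: B consumed = 0.744 × 249 = 185.3 mol = 1ξ₁ + 1ξ₂.
Selectivity: 1ξ₁ / (1ξ₂) = 4.32 → ξ₁ = 4.32 ξ₂.
Substitute: (1·4.32 + 1) ξ₂ = 185.3 → ξ₂ = 34.82 mol, ξ₁ = 150.4 mol.
Outlet amounts (n = n₀ + Σ ν·ξ):
  B: 249 − 1(150.4) − 1(34.82) = 63.74
  C: 442 − 2(150.4) − 2(34.82) = 71.49
  D: 0 + 1(150.4) = 150.4
  E: 0 + 1(34.82) = 34.82
Total out = 63.74 + 71.49 + 150.4 + 34.82 = 320.5 mol.

320 mol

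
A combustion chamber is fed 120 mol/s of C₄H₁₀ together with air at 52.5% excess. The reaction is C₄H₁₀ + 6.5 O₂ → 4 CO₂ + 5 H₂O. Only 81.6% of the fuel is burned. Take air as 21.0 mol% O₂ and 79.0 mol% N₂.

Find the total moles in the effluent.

Stoichiometric O₂ = 6.5 × 120 = 780 mol/s; O₂ fed = 780 × 1.525 = 1190 mol/s.
N₂ fed = 1190 × 79/21 = 4475 mol/s.
Fuel reacted = 0.816 × 120 → ξ = 97.92 mol/s.
Outlet (n = n₀ + ν ξ):
  C₄H₁₀: 120 − 1(97.92) = 22.08
  O₂: 1190 − 6.5(97.92) = 553
  N₂: 4475 (inert)
  CO₂: 0 + 4(97.92) = 391.7
  H₂O: 0 + 5(97.92) = 489.6
Total out = 22.08 + 553 + 4475 + 391.7 + 489.6 = 5931 mol/s.

5930 mol/s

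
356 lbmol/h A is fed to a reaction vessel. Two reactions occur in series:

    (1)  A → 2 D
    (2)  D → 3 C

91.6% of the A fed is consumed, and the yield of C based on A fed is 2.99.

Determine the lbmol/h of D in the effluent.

297 lbmol/h

Conversion of A: A consumed = 1ξ₁ = 0.916 × 356 → ξ₁ = 326.1 lbmol/h.
Yield of C: 3ξ₂ / 356 = 2.99 → ξ₂ = 354.8 lbmol/h.
Outlet amounts (n = n₀ + Σ ν·ξ):
  A: 356 − 1(326.1) = 29.9
  D: 0 + 2(326.1) − 1(354.8) = 297.4
  C: 0 + 3(354.8) = 1064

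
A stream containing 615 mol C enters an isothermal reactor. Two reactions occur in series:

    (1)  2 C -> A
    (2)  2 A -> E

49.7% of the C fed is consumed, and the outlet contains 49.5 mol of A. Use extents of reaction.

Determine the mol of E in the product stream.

51.7 mol

Conversion of C: C consumed = 2ξ₁ = 0.497 × 615 → ξ₁ = 152.8 mol.
A balance: n_A = 0 + 1ξ₁ − 2ξ₂ = 49.5 → ξ₂ = (1·152.8 − 49.5)/2 = 51.66 mol.
Outlet amounts (n = n₀ + Σ ν·ξ):
  C: 615 − 2(152.8) = 309.3
  A: 0 + 1(152.8) − 2(51.66) = 49.5
  E: 0 + 1(51.66) = 51.66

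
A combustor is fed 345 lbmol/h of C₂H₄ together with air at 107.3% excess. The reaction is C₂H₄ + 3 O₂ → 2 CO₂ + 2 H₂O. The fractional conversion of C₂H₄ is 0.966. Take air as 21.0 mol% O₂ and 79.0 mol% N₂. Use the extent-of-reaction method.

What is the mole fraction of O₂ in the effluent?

Stoichiometric O₂ = 3 × 345 = 1035 lbmol/h; O₂ fed = 1035 × 2.073 = 2146 lbmol/h.
N₂ fed = 2146 × 79/21 = 8071 lbmol/h.
Fuel reacted = 0.966 × 345 → ξ = 333.3 lbmol/h.
Outlet (n = n₀ + ν ξ):
  C₂H₄: 345 − 1(333.3) = 11.73
  O₂: 2146 − 3(333.3) = 1146
  N₂: 8071 (inert)
  CO₂: 0 + 2(333.3) = 666.5
  H₂O: 0 + 2(333.3) = 666.5
Total out = 10560 lbmol/h; y_O₂ = 1146 / 10560 = 0.1085.

0.108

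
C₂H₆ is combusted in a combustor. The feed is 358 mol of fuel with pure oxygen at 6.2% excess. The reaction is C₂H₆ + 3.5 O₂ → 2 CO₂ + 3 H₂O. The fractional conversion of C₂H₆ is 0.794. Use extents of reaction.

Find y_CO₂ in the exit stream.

0.311

Stoichiometric O₂ = 3.5 × 358 = 1253 mol; O₂ fed = 1253 × 1.062 = 1331 mol.
Fuel reacted = 0.794 × 358 → ξ = 284.3 mol.
Outlet (n = n₀ + ν ξ):
  C₂H₆: 358 − 1(284.3) = 73.75
  O₂: 1331 − 3.5(284.3) = 335.8
  CO₂: 0 + 2(284.3) = 568.5
  H₂O: 0 + 3(284.3) = 852.8
Total out = 1831 mol; y_CO₂ = 568.5 / 1831 = 0.3105.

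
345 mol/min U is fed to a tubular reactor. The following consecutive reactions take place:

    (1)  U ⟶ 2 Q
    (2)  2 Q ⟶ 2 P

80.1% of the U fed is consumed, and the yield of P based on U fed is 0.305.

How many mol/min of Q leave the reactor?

Conversion of U: U consumed = 1ξ₁ = 0.801 × 345 → ξ₁ = 276.3 mol/min.
Yield of P: 2ξ₂ / 345 = 0.305 → ξ₂ = 52.61 mol/min.
Outlet amounts (n = n₀ + Σ ν·ξ):
  U: 345 − 1(276.3) = 68.65
  Q: 0 + 2(276.3) − 2(52.61) = 447.5
  P: 0 + 2(52.61) = 105.2

447 mol/min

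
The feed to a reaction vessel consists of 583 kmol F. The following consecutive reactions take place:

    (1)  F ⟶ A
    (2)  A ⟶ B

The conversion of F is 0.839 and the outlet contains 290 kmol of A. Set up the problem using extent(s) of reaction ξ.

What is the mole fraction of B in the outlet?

0.342

Conversion of F: F consumed = 1ξ₁ = 0.839 × 583 → ξ₁ = 489.1 kmol.
A balance: n_A = 0 + 1ξ₁ − 1ξ₂ = 290 → ξ₂ = (1·489.1 − 290)/1 = 199.1 kmol.
Outlet amounts (n = n₀ + Σ ν·ξ):
  F: 583 − 1(489.1) = 93.86
  A: 0 + 1(489.1) − 1(199.1) = 290
  B: 0 + 1(199.1) = 199.1
Total out = 583 kmol; y_B = 199.1 / 583 = 0.3416.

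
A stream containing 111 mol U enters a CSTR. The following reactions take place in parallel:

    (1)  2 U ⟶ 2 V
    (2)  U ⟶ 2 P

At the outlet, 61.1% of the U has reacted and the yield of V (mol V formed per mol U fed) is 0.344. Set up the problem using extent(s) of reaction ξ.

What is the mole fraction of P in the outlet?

0.421

Yield of V: 2ξ₁ / 111 = 0.344 → ξ₁ = 19.09 mol.
Conversion of U: 2ξ₁ + 1ξ₂ = 0.611 × 111 = 67.82 → ξ₂ = 29.64 mol.
Outlet amounts (n = n₀ + Σ ν·ξ):
  U: 111 − 2(19.09) − 1(29.64) = 43.18
  V: 0 + 2(19.09) = 38.18
  P: 0 + 2(29.64) = 59.27
Total out = 140.6 mol; y_P = 59.27 / 140.6 = 0.4215.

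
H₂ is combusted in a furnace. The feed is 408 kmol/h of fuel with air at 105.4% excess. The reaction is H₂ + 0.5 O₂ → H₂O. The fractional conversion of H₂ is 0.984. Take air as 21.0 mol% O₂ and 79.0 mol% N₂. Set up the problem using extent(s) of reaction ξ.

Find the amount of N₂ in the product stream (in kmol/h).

1580 kmol/h

Stoichiometric O₂ = 0.5 × 408 = 204 kmol/h; O₂ fed = 204 × 2.054 = 419 kmol/h.
N₂ fed = 419 × 79/21 = 1576 kmol/h.
Fuel reacted = 0.984 × 408 → ξ = 401.5 kmol/h.
Outlet (n = n₀ + ν ξ):
  H₂: 408 − 1(401.5) = 6.528
  O₂: 419 − 0.5(401.5) = 218.3
  N₂: 1576 (inert)
  H₂O: 0 + 1(401.5) = 401.5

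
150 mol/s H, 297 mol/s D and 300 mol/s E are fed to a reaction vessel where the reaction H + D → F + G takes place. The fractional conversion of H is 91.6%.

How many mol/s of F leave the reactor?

137 mol/s

H reacted = 0.916 × 150 = 137.4 mol/s; ν_H = −1, so ξ = 137.4/1 = 137.4 mol/s.
Outlet amounts (n = n₀ + ν ξ):
  H: 150 − 1(137.4) = 12.6
  D: 297 − 1(137.4) = 159.6
  F: 0 + 1(137.4) = 137.4
  G: 0 + 1(137.4) = 137.4
  E: 300 (inert)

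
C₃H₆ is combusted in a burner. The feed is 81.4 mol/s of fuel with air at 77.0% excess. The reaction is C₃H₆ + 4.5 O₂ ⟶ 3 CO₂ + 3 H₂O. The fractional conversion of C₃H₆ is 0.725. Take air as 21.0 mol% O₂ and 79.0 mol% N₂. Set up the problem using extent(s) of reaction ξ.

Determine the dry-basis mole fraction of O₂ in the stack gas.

Stoichiometric O₂ = 4.5 × 81.4 = 366.3 mol/s; O₂ fed = 366.3 × 1.770 = 648.4 mol/s.
N₂ fed = 648.4 × 79/21 = 2439 mol/s.
Fuel reacted = 0.725 × 81.4 → ξ = 59.02 mol/s.
Outlet (n = n₀ + ν ξ):
  C₃H₆: 81.4 − 1(59.02) = 22.39
  O₂: 648.4 − 4.5(59.02) = 382.8
  N₂: 2439 (inert)
  CO₂: 0 + 3(59.02) = 177
  H₂O: 0 + 3(59.02) = 177
Dry total = 3021 mol/s; y_O₂ (dry) = 382.8 / 3021 = 0.1267.

0.127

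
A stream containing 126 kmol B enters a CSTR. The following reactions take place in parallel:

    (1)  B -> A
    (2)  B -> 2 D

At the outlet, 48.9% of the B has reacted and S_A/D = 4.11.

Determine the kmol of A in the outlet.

54.9 kmol

Conversion of B: B consumed = 0.489 × 126 = 61.61 kmol = 1ξ₁ + 1ξ₂.
Selectivity: 1ξ₁ / (2ξ₂) = 4.11 → ξ₁ = 8.22 ξ₂.
Substitute: (1·8.22 + 1) ξ₂ = 61.61 → ξ₂ = 6.683 kmol, ξ₁ = 54.93 kmol.
Outlet amounts (n = n₀ + Σ ν·ξ):
  B: 126 − 1(54.93) − 1(6.683) = 64.39
  A: 0 + 1(54.93) = 54.93
  D: 0 + 2(6.683) = 13.37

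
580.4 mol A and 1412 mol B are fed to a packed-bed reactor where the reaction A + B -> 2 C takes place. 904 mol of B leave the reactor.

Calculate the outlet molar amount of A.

72.4 mol

For B: n = n₀ − 1ξ → 904 = 1412 − 1ξ, giving ξ = 508 mol.
Outlet amounts (n = n₀ + ν ξ):
  A: 580.4 − 1(508) = 72.4
  B: 1412 − 1(508) = 904
  C: 0 + 2(508) = 1016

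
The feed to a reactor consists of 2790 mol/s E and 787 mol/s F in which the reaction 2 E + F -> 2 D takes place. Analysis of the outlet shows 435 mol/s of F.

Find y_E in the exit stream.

For F: n = n₀ − 1ξ → 435 = 787 − 1ξ, giving ξ = 352 mol/s.
Outlet amounts (n = n₀ + ν ξ):
  E: 2790 − 2(352) = 2086
  F: 787 − 1(352) = 435
  D: 0 + 2(352) = 704
Total out = 3225 mol/s; y_E = 2086 / 3225 = 0.6468.

0.647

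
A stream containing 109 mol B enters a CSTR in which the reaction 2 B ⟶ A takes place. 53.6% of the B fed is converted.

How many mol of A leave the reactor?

29.2 mol

B reacted = 0.536 × 109 = 58.42 mol; ν_B = −2, so ξ = 58.42/2 = 29.21 mol.
Outlet amounts (n = n₀ + ν ξ):
  B: 109 − 2(29.21) = 50.58
  A: 0 + 1(29.21) = 29.21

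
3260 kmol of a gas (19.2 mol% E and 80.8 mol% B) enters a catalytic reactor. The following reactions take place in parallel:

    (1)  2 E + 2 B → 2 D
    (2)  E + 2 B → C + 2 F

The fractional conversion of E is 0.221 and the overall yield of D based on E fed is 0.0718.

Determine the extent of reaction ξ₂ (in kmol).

Yield of D: 2ξ₁ / 625.9 = 0.0718 → ξ₁ = 22.47 kmol.
Conversion of E: 2ξ₁ + 1ξ₂ = 0.221 × 625.9 = 138.3 → ξ₂ = 93.39 kmol.
Outlet amounts (n = n₀ + Σ ν·ξ):
  E: 625.9 − 2(22.47) − 1(93.39) = 487.6
  B: 2634 − 2(22.47) − 2(93.39) = 2402
  D: 0 + 2(22.47) = 44.94
  C: 0 + 1(93.39) = 93.39
  F: 0 + 2(93.39) = 186.8

ξ₂ = 93.4 kmol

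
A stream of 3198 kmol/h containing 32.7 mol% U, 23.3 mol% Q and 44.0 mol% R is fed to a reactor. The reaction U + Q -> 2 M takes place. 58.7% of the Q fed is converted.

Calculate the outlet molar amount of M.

875 kmol/h

Q reacted = 0.587 × 745.1 = 437.4 kmol/h; ν_Q = −1, so ξ = 437.4/1 = 437.4 kmol/h.
Outlet amounts (n = n₀ + ν ξ):
  U: 1046 − 1(437.4) = 608.4
  Q: 745.1 − 1(437.4) = 307.7
  M: 0 + 2(437.4) = 874.8
  R: 1407 (inert)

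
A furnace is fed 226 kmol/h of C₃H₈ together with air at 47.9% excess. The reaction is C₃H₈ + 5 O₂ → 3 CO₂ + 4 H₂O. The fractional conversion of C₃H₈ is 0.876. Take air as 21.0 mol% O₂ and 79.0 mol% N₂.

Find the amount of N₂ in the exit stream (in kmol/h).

Stoichiometric O₂ = 5 × 226 = 1130 kmol/h; O₂ fed = 1130 × 1.479 = 1671 kmol/h.
N₂ fed = 1671 × 79/21 = 6287 kmol/h.
Fuel reacted = 0.876 × 226 → ξ = 198 kmol/h.
Outlet (n = n₀ + ν ξ):
  C₃H₈: 226 − 1(198) = 28.02
  O₂: 1671 − 5(198) = 681.4
  N₂: 6287 (inert)
  CO₂: 0 + 3(198) = 593.9
  H₂O: 0 + 4(198) = 791.9

6290 kmol/h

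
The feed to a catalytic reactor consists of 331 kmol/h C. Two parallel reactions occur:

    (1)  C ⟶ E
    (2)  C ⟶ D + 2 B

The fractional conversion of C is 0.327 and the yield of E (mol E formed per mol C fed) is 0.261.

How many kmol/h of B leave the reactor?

Yield of E: 1ξ₁ / 331 = 0.261 → ξ₁ = 86.39 kmol/h.
Conversion of C: 1ξ₁ + 1ξ₂ = 0.327 × 331 = 108.2 → ξ₂ = 21.85 kmol/h.
Outlet amounts (n = n₀ + Σ ν·ξ):
  C: 331 − 1(86.39) − 1(21.85) = 222.8
  E: 0 + 1(86.39) = 86.39
  D: 0 + 1(21.85) = 21.85
  B: 0 + 2(21.85) = 43.69

43.7 kmol/h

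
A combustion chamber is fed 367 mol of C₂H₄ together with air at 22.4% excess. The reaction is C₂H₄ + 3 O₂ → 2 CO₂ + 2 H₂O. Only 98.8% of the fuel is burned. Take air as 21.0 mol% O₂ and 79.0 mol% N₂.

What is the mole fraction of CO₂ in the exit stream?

0.107

Stoichiometric O₂ = 3 × 367 = 1101 mol; O₂ fed = 1101 × 1.224 = 1348 mol.
N₂ fed = 1348 × 79/21 = 5070 mol.
Fuel reacted = 0.988 × 367 → ξ = 362.6 mol.
Outlet (n = n₀ + ν ξ):
  C₂H₄: 367 − 1(362.6) = 4.404
  O₂: 1348 − 3(362.6) = 259.8
  N₂: 5070 (inert)
  CO₂: 0 + 2(362.6) = 725.2
  H₂O: 0 + 2(362.6) = 725.2
Total out = 6784 mol; y_CO₂ = 725.2 / 6784 = 0.1069.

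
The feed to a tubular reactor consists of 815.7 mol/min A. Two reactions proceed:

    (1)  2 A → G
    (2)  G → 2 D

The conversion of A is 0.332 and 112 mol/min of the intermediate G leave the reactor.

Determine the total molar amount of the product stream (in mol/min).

Conversion of A: A consumed = 2ξ₁ = 0.332 × 815.7 → ξ₁ = 135.4 mol/min.
G balance: n_G = 0 + 1ξ₁ − 1ξ₂ = 112 → ξ₂ = (1·135.4 − 112)/1 = 23.41 mol/min.
Outlet amounts (n = n₀ + Σ ν·ξ):
  A: 815.7 − 2(135.4) = 544.9
  G: 0 + 1(135.4) − 1(23.41) = 112
  D: 0 + 2(23.41) = 46.81
Total out = 544.9 + 112 + 46.81 = 703.7 mol/min.

704 mol/min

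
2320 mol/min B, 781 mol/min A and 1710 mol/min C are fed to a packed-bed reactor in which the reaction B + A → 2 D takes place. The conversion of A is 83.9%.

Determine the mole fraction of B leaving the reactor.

A reacted = 0.839 × 781 = 655.3 mol/min; ν_A = −1, so ξ = 655.3/1 = 655.3 mol/min.
Outlet amounts (n = n₀ + ν ξ):
  B: 2320 − 1(655.3) = 1665
  A: 781 − 1(655.3) = 125.7
  D: 0 + 2(655.3) = 1311
  C: 1710 (inert)
Total out = 4811 mol/min; y_B = 1665 / 4811 = 0.346.

0.346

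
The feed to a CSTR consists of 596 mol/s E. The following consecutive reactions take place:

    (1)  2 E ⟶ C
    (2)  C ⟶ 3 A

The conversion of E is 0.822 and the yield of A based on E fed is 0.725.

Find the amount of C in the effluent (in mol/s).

101 mol/s

Conversion of E: E consumed = 2ξ₁ = 0.822 × 596 → ξ₁ = 245 mol/s.
Yield of A: 3ξ₂ / 596 = 0.725 → ξ₂ = 144 mol/s.
Outlet amounts (n = n₀ + Σ ν·ξ):
  E: 596 − 2(245) = 106.1
  C: 0 + 1(245) − 1(144) = 100.9
  A: 0 + 3(144) = 432.1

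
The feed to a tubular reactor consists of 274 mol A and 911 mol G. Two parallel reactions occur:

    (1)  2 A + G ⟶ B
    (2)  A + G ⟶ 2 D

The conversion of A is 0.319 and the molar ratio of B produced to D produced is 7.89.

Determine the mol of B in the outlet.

42.4 mol

Conversion of A: A consumed = 0.319 × 274 = 87.41 mol = 2ξ₁ + 1ξ₂.
Selectivity: 1ξ₁ / (2ξ₂) = 7.89 → ξ₁ = 15.78 ξ₂.
Substitute: (2·15.78 + 1) ξ₂ = 87.41 → ξ₂ = 2.684 mol, ξ₁ = 42.36 mol.
Outlet amounts (n = n₀ + Σ ν·ξ):
  A: 274 − 2(42.36) − 1(2.684) = 186.6
  G: 911 − 1(42.36) − 1(2.684) = 866
  B: 0 + 1(42.36) = 42.36
  D: 0 + 2(2.684) = 5.369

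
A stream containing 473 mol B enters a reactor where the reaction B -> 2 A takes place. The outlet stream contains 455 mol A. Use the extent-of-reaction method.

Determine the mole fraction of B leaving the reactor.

For A: n = n₀ + 2ξ → 455 = 0 + 2ξ, giving ξ = 227.5 mol.
Outlet amounts (n = n₀ + ν ξ):
  B: 473 − 1(227.5) = 245.5
  A: 0 + 2(227.5) = 455
Total out = 700.5 mol; y_B = 245.5 / 700.5 = 0.3505.

0.35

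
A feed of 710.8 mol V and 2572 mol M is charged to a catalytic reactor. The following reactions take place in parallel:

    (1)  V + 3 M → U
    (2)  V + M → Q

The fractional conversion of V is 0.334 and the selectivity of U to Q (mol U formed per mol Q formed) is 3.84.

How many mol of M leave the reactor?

Conversion of V: V consumed = 0.334 × 710.8 = 237.4 mol = 1ξ₁ + 1ξ₂.
Selectivity: 1ξ₁ / (1ξ₂) = 3.84 → ξ₁ = 3.84 ξ₂.
Substitute: (1·3.84 + 1) ξ₂ = 237.4 → ξ₂ = 49.05 mol, ξ₁ = 188.4 mol.
Outlet amounts (n = n₀ + Σ ν·ξ):
  V: 710.8 − 1(188.4) − 1(49.05) = 473.4
  M: 2572 − 3(188.4) − 1(49.05) = 1958
  U: 0 + 1(188.4) = 188.4
  Q: 0 + 1(49.05) = 49.05

1960 mol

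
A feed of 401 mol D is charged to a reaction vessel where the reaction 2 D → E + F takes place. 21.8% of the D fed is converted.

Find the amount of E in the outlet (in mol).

D reacted = 0.218 × 401 = 87.42 mol; ν_D = −2, so ξ = 87.42/2 = 43.71 mol.
Outlet amounts (n = n₀ + ν ξ):
  D: 401 − 2(43.71) = 313.6
  E: 0 + 1(43.71) = 43.71
  F: 0 + 1(43.71) = 43.71

43.7 mol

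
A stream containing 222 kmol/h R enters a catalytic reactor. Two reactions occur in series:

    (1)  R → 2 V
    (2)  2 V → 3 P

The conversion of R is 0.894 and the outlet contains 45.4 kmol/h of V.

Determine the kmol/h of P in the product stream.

527 kmol/h

Conversion of R: R consumed = 1ξ₁ = 0.894 × 222 → ξ₁ = 198.5 kmol/h.
V balance: n_V = 0 + 2ξ₁ − 2ξ₂ = 45.4 → ξ₂ = (2·198.5 − 45.4)/2 = 175.8 kmol/h.
Outlet amounts (n = n₀ + Σ ν·ξ):
  R: 222 − 1(198.5) = 23.53
  V: 0 + 2(198.5) − 2(175.8) = 45.4
  P: 0 + 3(175.8) = 527.3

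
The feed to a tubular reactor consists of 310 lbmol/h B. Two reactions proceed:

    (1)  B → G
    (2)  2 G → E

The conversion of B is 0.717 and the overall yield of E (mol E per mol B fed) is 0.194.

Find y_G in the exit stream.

0.408

Conversion of B: B consumed = 1ξ₁ = 0.717 × 310 → ξ₁ = 222.3 lbmol/h.
Yield of E: 1ξ₂ / 310 = 0.194 → ξ₂ = 60.14 lbmol/h.
Outlet amounts (n = n₀ + Σ ν·ξ):
  B: 310 − 1(222.3) = 87.73
  G: 0 + 1(222.3) − 2(60.14) = 102
  E: 0 + 1(60.14) = 60.14
Total out = 249.9 lbmol/h; y_G = 102 / 249.9 = 0.4082.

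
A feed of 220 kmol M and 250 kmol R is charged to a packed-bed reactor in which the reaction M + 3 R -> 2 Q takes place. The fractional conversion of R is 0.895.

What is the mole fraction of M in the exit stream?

R reacted = 0.895 × 250 = 223.8 kmol; ν_R = −3, so ξ = 223.8/3 = 74.58 kmol.
Outlet amounts (n = n₀ + ν ξ):
  M: 220 − 1(74.58) = 145.4
  R: 250 − 3(74.58) = 26.25
  Q: 0 + 2(74.58) = 149.2
Total out = 320.8 kmol; y_M = 145.4 / 320.8 = 0.4532.

0.453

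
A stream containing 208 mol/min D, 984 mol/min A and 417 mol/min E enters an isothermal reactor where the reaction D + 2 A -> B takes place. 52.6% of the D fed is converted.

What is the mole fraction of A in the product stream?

0.55

D reacted = 0.526 × 208 = 109.4 mol/min; ν_D = −1, so ξ = 109.4/1 = 109.4 mol/min.
Outlet amounts (n = n₀ + ν ξ):
  D: 208 − 1(109.4) = 98.59
  A: 984 − 2(109.4) = 765.2
  B: 0 + 1(109.4) = 109.4
  E: 417 (inert)
Total out = 1390 mol/min; y_A = 765.2 / 1390 = 0.5504.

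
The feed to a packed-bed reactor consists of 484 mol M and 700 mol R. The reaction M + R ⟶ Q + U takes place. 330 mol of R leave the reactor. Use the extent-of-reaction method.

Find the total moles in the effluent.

For R: n = n₀ − 1ξ → 330 = 700 − 1ξ, giving ξ = 370 mol.
Outlet amounts (n = n₀ + ν ξ):
  M: 484 − 1(370) = 114
  R: 700 − 1(370) = 330
  Q: 0 + 1(370) = 370
  U: 0 + 1(370) = 370
Total out = 114 + 330 + 370 + 370 = 1184 mol.

1180 mol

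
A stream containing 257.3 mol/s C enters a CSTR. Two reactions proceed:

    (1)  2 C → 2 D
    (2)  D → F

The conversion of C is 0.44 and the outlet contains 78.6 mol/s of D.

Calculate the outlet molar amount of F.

Conversion of C: C consumed = 2ξ₁ = 0.44 × 257.3 → ξ₁ = 56.61 mol/s.
D balance: n_D = 0 + 2ξ₁ − 1ξ₂ = 78.6 → ξ₂ = (2·56.61 − 78.6)/1 = 34.61 mol/s.
Outlet amounts (n = n₀ + Σ ν·ξ):
  C: 257.3 − 2(56.61) = 144.1
  D: 0 + 2(56.61) − 1(34.61) = 78.6
  F: 0 + 1(34.61) = 34.61

34.6 mol/s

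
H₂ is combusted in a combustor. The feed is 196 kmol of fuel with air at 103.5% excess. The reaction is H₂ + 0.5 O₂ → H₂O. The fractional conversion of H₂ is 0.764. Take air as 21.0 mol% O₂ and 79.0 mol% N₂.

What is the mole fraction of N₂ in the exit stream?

0.701

Stoichiometric O₂ = 0.5 × 196 = 98 kmol; O₂ fed = 98 × 2.035 = 199.4 kmol.
N₂ fed = 199.4 × 79/21 = 750.2 kmol.
Fuel reacted = 0.764 × 196 → ξ = 149.7 kmol.
Outlet (n = n₀ + ν ξ):
  H₂: 196 − 1(149.7) = 46.26
  O₂: 199.4 − 0.5(149.7) = 124.6
  N₂: 750.2 (inert)
  H₂O: 0 + 1(149.7) = 149.7
Total out = 1071 kmol; y_N₂ = 750.2 / 1071 = 0.7006.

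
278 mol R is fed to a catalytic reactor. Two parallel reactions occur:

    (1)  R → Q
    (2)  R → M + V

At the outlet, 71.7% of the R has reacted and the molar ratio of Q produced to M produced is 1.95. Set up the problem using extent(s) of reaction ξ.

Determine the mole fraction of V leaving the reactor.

0.196

Conversion of R: R consumed = 0.717 × 278 = 199.3 mol = 1ξ₁ + 1ξ₂.
Selectivity: 1ξ₁ / (1ξ₂) = 1.95 → ξ₁ = 1.95 ξ₂.
Substitute: (1·1.95 + 1) ξ₂ = 199.3 → ξ₂ = 67.57 mol, ξ₁ = 131.8 mol.
Outlet amounts (n = n₀ + Σ ν·ξ):
  R: 278 − 1(131.8) − 1(67.57) = 78.67
  Q: 0 + 1(131.8) = 131.8
  M: 0 + 1(67.57) = 67.57
  V: 0 + 1(67.57) = 67.57
Total out = 345.6 mol; y_V = 67.57 / 345.6 = 0.1955.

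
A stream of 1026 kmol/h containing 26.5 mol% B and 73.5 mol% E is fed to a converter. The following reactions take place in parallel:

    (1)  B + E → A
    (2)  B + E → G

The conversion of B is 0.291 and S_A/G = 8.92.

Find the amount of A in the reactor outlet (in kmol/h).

71.1 kmol/h

Conversion of B: B consumed = 0.291 × 271.9 = 79.12 kmol/h = 1ξ₁ + 1ξ₂.
Selectivity: 1ξ₁ / (1ξ₂) = 8.92 → ξ₁ = 8.92 ξ₂.
Substitute: (1·8.92 + 1) ξ₂ = 79.12 → ξ₂ = 7.976 kmol/h, ξ₁ = 71.14 kmol/h.
Outlet amounts (n = n₀ + Σ ν·ξ):
  B: 271.9 − 1(71.14) − 1(7.976) = 192.8
  E: 754.1 − 1(71.14) − 1(7.976) = 675
  A: 0 + 1(71.14) = 71.14
  G: 0 + 1(7.976) = 7.976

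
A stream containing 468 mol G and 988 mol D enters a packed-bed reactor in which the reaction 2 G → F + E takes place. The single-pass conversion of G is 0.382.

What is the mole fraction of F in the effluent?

G reacted = 0.382 × 468 = 178.8 mol; ν_G = −2, so ξ = 178.8/2 = 89.39 mol.
Outlet amounts (n = n₀ + ν ξ):
  G: 468 − 2(89.39) = 289.2
  F: 0 + 1(89.39) = 89.39
  E: 0 + 1(89.39) = 89.39
  D: 988 (inert)
Total out = 1456 mol; y_F = 89.39 / 1456 = 0.06139.

0.0614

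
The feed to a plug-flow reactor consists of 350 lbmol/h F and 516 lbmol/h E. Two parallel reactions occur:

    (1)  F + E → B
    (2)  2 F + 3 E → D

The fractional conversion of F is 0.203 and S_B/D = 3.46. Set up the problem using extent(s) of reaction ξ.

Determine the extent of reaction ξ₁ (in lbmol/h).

ξ₁ = 45 lbmol/h

Conversion of F: F consumed = 0.203 × 350 = 71.05 lbmol/h = 1ξ₁ + 2ξ₂.
Selectivity: 1ξ₁ / (1ξ₂) = 3.46 → ξ₁ = 3.46 ξ₂.
Substitute: (1·3.46 + 2) ξ₂ = 71.05 → ξ₂ = 13.01 lbmol/h, ξ₁ = 45.02 lbmol/h.
Outlet amounts (n = n₀ + Σ ν·ξ):
  F: 350 − 1(45.02) − 2(13.01) = 278.9
  E: 516 − 1(45.02) − 3(13.01) = 431.9
  B: 0 + 1(45.02) = 45.02
  D: 0 + 1(13.01) = 13.01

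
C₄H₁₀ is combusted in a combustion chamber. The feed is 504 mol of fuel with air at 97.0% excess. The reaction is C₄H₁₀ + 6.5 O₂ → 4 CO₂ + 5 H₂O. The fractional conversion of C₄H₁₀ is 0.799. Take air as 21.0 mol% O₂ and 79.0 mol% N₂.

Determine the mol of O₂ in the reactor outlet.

Stoichiometric O₂ = 6.5 × 504 = 3276 mol; O₂ fed = 3276 × 1.970 = 6454 mol.
N₂ fed = 6454 × 79/21 = 24280 mol.
Fuel reacted = 0.799 × 504 → ξ = 402.7 mol.
Outlet (n = n₀ + ν ξ):
  C₄H₁₀: 504 − 1(402.7) = 101.3
  O₂: 6454 − 6.5(402.7) = 3836
  N₂: 24280 (inert)
  CO₂: 0 + 4(402.7) = 1611
  H₂O: 0 + 5(402.7) = 2013

3840 mol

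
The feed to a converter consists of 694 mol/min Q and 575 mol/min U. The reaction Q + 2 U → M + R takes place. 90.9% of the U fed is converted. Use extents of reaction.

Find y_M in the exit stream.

0.259

U reacted = 0.909 × 575 = 522.7 mol/min; ν_U = −2, so ξ = 522.7/2 = 261.3 mol/min.
Outlet amounts (n = n₀ + ν ξ):
  Q: 694 − 1(261.3) = 432.7
  U: 575 − 2(261.3) = 52.32
  M: 0 + 1(261.3) = 261.3
  R: 0 + 1(261.3) = 261.3
Total out = 1008 mol/min; y_M = 261.3 / 1008 = 0.2594.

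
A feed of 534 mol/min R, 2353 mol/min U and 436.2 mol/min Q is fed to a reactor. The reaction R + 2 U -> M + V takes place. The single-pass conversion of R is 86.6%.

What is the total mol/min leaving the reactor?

2860 mol/min

R reacted = 0.866 × 534 = 462.4 mol/min; ν_R = −1, so ξ = 462.4/1 = 462.4 mol/min.
Outlet amounts (n = n₀ + ν ξ):
  R: 534 − 1(462.4) = 71.56
  U: 2353 − 2(462.4) = 1428
  M: 0 + 1(462.4) = 462.4
  V: 0 + 1(462.4) = 462.4
  Q: 436.2 (inert)
Total out = 71.56 + 1428 + 462.4 + 462.4 + 436.2 = 2861 mol/min.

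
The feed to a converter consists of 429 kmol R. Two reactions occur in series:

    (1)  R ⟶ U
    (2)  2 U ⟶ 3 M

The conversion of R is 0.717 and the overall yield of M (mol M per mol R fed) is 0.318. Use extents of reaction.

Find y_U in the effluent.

0.457

Conversion of R: R consumed = 1ξ₁ = 0.717 × 429 → ξ₁ = 307.6 kmol.
Yield of M: 3ξ₂ / 429 = 0.318 → ξ₂ = 45.47 kmol.
Outlet amounts (n = n₀ + Σ ν·ξ):
  R: 429 − 1(307.6) = 121.4
  U: 0 + 1(307.6) − 2(45.47) = 216.6
  M: 0 + 3(45.47) = 136.4
Total out = 474.5 kmol; y_U = 216.6 / 474.5 = 0.4566.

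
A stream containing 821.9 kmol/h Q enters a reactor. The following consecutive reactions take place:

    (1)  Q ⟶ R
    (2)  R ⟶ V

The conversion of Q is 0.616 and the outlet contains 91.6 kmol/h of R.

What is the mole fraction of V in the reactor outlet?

Conversion of Q: Q consumed = 1ξ₁ = 0.616 × 821.9 → ξ₁ = 506.3 kmol/h.
R balance: n_R = 0 + 1ξ₁ − 1ξ₂ = 91.6 → ξ₂ = (1·506.3 − 91.6)/1 = 414.7 kmol/h.
Outlet amounts (n = n₀ + Σ ν·ξ):
  Q: 821.9 − 1(506.3) = 315.6
  R: 0 + 1(506.3) − 1(414.7) = 91.6
  V: 0 + 1(414.7) = 414.7
Total out = 821.9 kmol/h; y_V = 414.7 / 821.9 = 0.5046.

0.505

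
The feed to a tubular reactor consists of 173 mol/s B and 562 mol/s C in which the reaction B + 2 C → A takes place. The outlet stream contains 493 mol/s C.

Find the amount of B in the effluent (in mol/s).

For C: n = n₀ − 2ξ → 493 = 562 − 2ξ, giving ξ = 34.5 mol/s.
Outlet amounts (n = n₀ + ν ξ):
  B: 173 − 1(34.5) = 138.5
  C: 562 − 2(34.5) = 493
  A: 0 + 1(34.5) = 34.5

138 mol/s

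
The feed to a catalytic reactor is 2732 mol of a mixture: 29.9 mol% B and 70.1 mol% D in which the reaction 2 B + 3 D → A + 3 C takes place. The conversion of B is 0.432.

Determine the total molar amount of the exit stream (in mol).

2560 mol

B reacted = 0.432 × 816.9 = 352.9 mol; ν_B = −2, so ξ = 352.9/2 = 176.4 mol.
Outlet amounts (n = n₀ + ν ξ):
  B: 816.9 − 2(176.4) = 464
  D: 1915 − 3(176.4) = 1386
  A: 0 + 1(176.4) = 176.4
  C: 0 + 3(176.4) = 529.3
Total out = 464 + 1386 + 176.4 + 529.3 = 2556 mol.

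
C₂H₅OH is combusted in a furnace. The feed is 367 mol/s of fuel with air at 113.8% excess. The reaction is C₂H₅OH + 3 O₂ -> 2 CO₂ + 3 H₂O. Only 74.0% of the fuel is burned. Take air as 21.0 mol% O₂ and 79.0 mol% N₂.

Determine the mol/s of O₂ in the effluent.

Stoichiometric O₂ = 3 × 367 = 1101 mol/s; O₂ fed = 1101 × 2.138 = 2354 mol/s.
N₂ fed = 2354 × 79/21 = 8855 mol/s.
Fuel reacted = 0.74 × 367 → ξ = 271.6 mol/s.
Outlet (n = n₀ + ν ξ):
  C₂H₅OH: 367 − 1(271.6) = 95.42
  O₂: 2354 − 3(271.6) = 1539
  N₂: 8855 (inert)
  CO₂: 0 + 2(271.6) = 543.2
  H₂O: 0 + 3(271.6) = 814.7

1540 mol/s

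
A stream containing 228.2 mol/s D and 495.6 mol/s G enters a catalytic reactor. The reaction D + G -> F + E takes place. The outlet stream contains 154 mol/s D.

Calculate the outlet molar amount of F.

For D: n = n₀ − 1ξ → 154 = 228.2 − 1ξ, giving ξ = 74.2 mol/s.
Outlet amounts (n = n₀ + ν ξ):
  D: 228.2 − 1(74.2) = 154
  G: 495.6 − 1(74.2) = 421.4
  F: 0 + 1(74.2) = 74.2
  E: 0 + 1(74.2) = 74.2

74.2 mol/s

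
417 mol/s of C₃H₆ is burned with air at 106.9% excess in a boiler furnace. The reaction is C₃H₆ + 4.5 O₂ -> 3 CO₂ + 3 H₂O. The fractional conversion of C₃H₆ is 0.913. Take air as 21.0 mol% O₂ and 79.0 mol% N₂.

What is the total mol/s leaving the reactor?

Stoichiometric O₂ = 4.5 × 417 = 1876 mol/s; O₂ fed = 1876 × 2.069 = 3882 mol/s.
N₂ fed = 3882 × 79/21 = 14610 mol/s.
Fuel reacted = 0.913 × 417 → ξ = 380.7 mol/s.
Outlet (n = n₀ + ν ξ):
  C₃H₆: 417 − 1(380.7) = 36.28
  O₂: 3882 − 4.5(380.7) = 2169
  N₂: 14610 (inert)
  CO₂: 0 + 3(380.7) = 1142
  H₂O: 0 + 3(380.7) = 1142
Total out = 36.28 + 2169 + 14610 + 1142 + 1142 = 19100 mol/s.

19100 mol/s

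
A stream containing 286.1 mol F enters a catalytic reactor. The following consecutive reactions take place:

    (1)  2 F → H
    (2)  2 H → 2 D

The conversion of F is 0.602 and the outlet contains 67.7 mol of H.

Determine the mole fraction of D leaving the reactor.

Conversion of F: F consumed = 2ξ₁ = 0.602 × 286.1 → ξ₁ = 86.12 mol.
H balance: n_H = 0 + 1ξ₁ − 2ξ₂ = 67.7 → ξ₂ = (1·86.12 − 67.7)/2 = 9.208 mol.
Outlet amounts (n = n₀ + Σ ν·ξ):
  F: 286.1 − 2(86.12) = 113.9
  H: 0 + 1(86.12) − 2(9.208) = 67.7
  D: 0 + 2(9.208) = 18.42
Total out = 200 mol; y_D = 18.42 / 200 = 0.09209.

0.0921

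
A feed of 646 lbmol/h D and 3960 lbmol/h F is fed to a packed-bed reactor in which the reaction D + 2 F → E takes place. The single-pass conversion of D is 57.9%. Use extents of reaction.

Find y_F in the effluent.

0.833

D reacted = 0.579 × 646 = 374 lbmol/h; ν_D = −1, so ξ = 374/1 = 374 lbmol/h.
Outlet amounts (n = n₀ + ν ξ):
  D: 646 − 1(374) = 272
  F: 3960 − 2(374) = 3212
  E: 0 + 1(374) = 374
Total out = 3858 lbmol/h; y_F = 3212 / 3858 = 0.8326.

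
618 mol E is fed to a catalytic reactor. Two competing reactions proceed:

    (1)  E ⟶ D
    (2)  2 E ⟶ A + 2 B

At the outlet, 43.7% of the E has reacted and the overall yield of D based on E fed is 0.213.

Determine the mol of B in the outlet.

Yield of D: 1ξ₁ / 618 = 0.213 → ξ₁ = 131.6 mol.
Conversion of E: 1ξ₁ + 2ξ₂ = 0.437 × 618 = 270.1 → ξ₂ = 69.22 mol.
Outlet amounts (n = n₀ + Σ ν·ξ):
  E: 618 − 1(131.6) − 2(69.22) = 347.9
  D: 0 + 1(131.6) = 131.6
  A: 0 + 1(69.22) = 69.22
  B: 0 + 2(69.22) = 138.4

138 mol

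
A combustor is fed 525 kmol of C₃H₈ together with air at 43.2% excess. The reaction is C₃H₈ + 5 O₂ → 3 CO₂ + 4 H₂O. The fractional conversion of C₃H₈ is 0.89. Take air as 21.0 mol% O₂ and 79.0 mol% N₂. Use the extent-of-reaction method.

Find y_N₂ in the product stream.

Stoichiometric O₂ = 5 × 525 = 2625 kmol; O₂ fed = 2625 × 1.432 = 3759 kmol.
N₂ fed = 3759 × 79/21 = 14140 kmol.
Fuel reacted = 0.89 × 525 → ξ = 467.2 kmol.
Outlet (n = n₀ + ν ξ):
  C₃H₈: 525 − 1(467.2) = 57.75
  O₂: 3759 − 5(467.2) = 1423
  N₂: 14140 (inert)
  CO₂: 0 + 3(467.2) = 1402
  H₂O: 0 + 4(467.2) = 1869
Total out = 18890 kmol; y_N₂ = 14140 / 18890 = 0.7485.

0.749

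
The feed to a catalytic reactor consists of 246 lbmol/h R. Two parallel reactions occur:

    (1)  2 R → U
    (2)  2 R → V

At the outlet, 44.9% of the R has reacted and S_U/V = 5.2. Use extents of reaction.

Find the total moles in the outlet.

Conversion of R: R consumed = 0.449 × 246 = 110.5 lbmol/h = 2ξ₁ + 2ξ₂.
Selectivity: 1ξ₁ / (1ξ₂) = 5.2 → ξ₁ = 5.2 ξ₂.
Substitute: (2·5.2 + 2) ξ₂ = 110.5 → ξ₂ = 8.908 lbmol/h, ξ₁ = 46.32 lbmol/h.
Outlet amounts (n = n₀ + Σ ν·ξ):
  R: 246 − 2(46.32) − 2(8.908) = 135.5
  U: 0 + 1(46.32) = 46.32
  V: 0 + 1(8.908) = 8.908
Total out = 135.5 + 46.32 + 8.908 = 190.8 lbmol/h.

191 lbmol/h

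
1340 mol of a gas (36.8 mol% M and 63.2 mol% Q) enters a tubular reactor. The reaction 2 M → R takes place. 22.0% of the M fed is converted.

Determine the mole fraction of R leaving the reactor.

0.0422

M reacted = 0.22 × 493.1 = 108.5 mol; ν_M = −2, so ξ = 108.5/2 = 54.24 mol.
Outlet amounts (n = n₀ + ν ξ):
  M: 493.1 − 2(54.24) = 384.6
  R: 0 + 1(54.24) = 54.24
  Q: 846.9 (inert)
Total out = 1286 mol; y_R = 54.24 / 1286 = 0.04219.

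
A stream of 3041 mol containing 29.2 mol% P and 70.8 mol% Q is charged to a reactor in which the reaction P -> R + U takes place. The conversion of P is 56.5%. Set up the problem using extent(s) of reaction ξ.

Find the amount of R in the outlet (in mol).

502 mol

P reacted = 0.565 × 888 = 501.7 mol; ν_P = −1, so ξ = 501.7/1 = 501.7 mol.
Outlet amounts (n = n₀ + ν ξ):
  P: 888 − 1(501.7) = 386.3
  R: 0 + 1(501.7) = 501.7
  U: 0 + 1(501.7) = 501.7
  Q: 2153 (inert)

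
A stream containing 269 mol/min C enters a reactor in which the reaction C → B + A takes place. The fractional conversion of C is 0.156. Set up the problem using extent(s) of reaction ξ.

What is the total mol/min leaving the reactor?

C reacted = 0.156 × 269 = 41.96 mol/min; ν_C = −1, so ξ = 41.96/1 = 41.96 mol/min.
Outlet amounts (n = n₀ + ν ξ):
  C: 269 − 1(41.96) = 227
  B: 0 + 1(41.96) = 41.96
  A: 0 + 1(41.96) = 41.96
Total out = 227 + 41.96 + 41.96 = 311 mol/min.

311 mol/min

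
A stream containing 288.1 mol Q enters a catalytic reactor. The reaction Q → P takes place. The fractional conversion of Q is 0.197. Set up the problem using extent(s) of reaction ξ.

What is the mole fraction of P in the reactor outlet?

Q reacted = 0.197 × 288.1 = 56.76 mol; ν_Q = −1, so ξ = 56.76/1 = 56.76 mol.
Outlet amounts (n = n₀ + ν ξ):
  Q: 288.1 − 1(56.76) = 231.3
  P: 0 + 1(56.76) = 56.76
Total out = 288.1 mol; y_P = 56.76 / 288.1 = 0.197.

0.197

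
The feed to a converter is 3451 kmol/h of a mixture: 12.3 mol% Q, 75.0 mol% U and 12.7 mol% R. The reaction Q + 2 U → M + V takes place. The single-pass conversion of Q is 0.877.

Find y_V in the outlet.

Q reacted = 0.877 × 424.5 = 372.3 kmol/h; ν_Q = −1, so ξ = 372.3/1 = 372.3 kmol/h.
Outlet amounts (n = n₀ + ν ξ):
  Q: 424.5 − 1(372.3) = 52.21
  U: 2588 − 2(372.3) = 1844
  M: 0 + 1(372.3) = 372.3
  V: 0 + 1(372.3) = 372.3
  R: 438.3 (inert)
Total out = 3079 kmol/h; y_V = 372.3 / 3079 = 0.1209.

0.121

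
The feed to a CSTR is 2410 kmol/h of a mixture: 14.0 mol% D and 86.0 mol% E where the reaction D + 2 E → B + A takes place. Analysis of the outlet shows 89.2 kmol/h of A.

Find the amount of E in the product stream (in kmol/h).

1890 kmol/h

For A: n = n₀ + 1ξ → 89.2 = 0 + 1ξ, giving ξ = 89.2 kmol/h.
Outlet amounts (n = n₀ + ν ξ):
  D: 337.4 − 1(89.2) = 248.2
  E: 2073 − 2(89.2) = 1894
  B: 0 + 1(89.2) = 89.2
  A: 0 + 1(89.2) = 89.2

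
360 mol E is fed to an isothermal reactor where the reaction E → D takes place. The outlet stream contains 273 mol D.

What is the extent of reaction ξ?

ξ = 273 mol

For D: n = n₀ + 1ξ → 273 = 0 + 1ξ, giving ξ = 273 mol.
Outlet amounts (n = n₀ + ν ξ):
  E: 360 − 1(273) = 87
  D: 0 + 1(273) = 273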